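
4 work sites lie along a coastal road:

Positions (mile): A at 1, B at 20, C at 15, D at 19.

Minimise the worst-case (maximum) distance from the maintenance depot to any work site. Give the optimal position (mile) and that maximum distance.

The 1-center on a line is the midpoint of the two extreme points: leftmost at 1, rightmost at 20.
Optimal location = (1 + 20)/2 = 10.5; maximum distance = (20 − 1)/2 = 9.5.

location 10.5, max distance 9.5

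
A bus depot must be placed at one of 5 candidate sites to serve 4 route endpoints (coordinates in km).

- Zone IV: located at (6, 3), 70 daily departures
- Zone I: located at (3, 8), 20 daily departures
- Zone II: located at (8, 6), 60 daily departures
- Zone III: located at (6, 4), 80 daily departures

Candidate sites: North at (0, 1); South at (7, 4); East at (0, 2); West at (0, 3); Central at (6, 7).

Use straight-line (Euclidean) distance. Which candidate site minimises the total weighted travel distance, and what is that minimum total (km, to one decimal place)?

South, total 426.3 km

Total weighted distance at each candidate:
  North (0, 1): total = 1697.7
  South (7, 4): total = 426.3
  East (0, 2): total = 1602.6
  West (0, 3): total = 1535.9
  Central (6, 7): total = 717.4
Minimum is at South with total 426.3 km.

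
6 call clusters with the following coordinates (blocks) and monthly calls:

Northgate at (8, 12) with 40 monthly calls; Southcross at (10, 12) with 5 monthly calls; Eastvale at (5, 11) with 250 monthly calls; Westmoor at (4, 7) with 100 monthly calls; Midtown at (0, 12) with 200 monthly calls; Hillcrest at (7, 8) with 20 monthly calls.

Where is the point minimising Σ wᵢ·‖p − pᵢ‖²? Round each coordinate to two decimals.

(3.51, 10.65)

The minimiser of Σwᵢ‖p−pᵢ‖² is the weighted centroid p* = (Σwᵢpᵢ)/(Σwᵢ).
Σwᵢ = 615.
Σwᵢxᵢ = 40·8 + 5·10 + 250·5 + 100·4 + 200·0 + 20·7 = 2160.
Σwᵢyᵢ = 40·12 + 5·12 + 250·11 + 100·7 + 200·12 + 20·8 = 6550.
x* = 2160/615 = 3.51, y* = 6550/615 = 10.65.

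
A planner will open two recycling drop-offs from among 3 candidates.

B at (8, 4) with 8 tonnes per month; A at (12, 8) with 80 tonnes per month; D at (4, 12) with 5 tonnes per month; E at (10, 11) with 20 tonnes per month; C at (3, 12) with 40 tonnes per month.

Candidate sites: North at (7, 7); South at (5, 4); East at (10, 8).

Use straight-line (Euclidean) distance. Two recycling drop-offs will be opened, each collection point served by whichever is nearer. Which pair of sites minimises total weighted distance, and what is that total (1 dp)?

Evaluate every pair (each demand assigned to the nearer of the two):
  {North, East}: total = 530.6
  {South, East}: total = 602.5
  {North, South}: total = 817.2
Best pair: {North, East} with total 530.6.

{North, East}, total 530.6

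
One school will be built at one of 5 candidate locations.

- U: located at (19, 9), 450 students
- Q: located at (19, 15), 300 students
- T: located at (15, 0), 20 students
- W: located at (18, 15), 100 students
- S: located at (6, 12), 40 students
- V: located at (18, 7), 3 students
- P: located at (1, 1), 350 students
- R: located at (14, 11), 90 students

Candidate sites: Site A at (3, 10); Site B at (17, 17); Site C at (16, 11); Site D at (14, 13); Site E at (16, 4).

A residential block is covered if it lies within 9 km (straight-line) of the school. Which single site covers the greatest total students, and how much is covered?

Site D, covering 983

Coverage radius r = 9 km; a point is covered iff (Δx)²+(Δy)² ≤ 9² = 81.
  Site A (3, 10): covers {S} → 40
  Site B (17, 17): covers {U, Q, W, R} → 940
  Site C (16, 11): covers {U, Q, W, V, R} → 943
  Site D (14, 13): covers {U, Q, W, S, V, R} → 983
  Site E (16, 4): covers {U, T, V, R} → 563
Maximum coverage at Site D: 983 students.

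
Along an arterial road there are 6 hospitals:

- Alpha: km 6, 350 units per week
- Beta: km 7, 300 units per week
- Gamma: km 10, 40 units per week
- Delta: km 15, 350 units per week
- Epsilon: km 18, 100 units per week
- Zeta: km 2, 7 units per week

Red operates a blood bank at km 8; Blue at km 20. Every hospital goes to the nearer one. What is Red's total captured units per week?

The indifferent point is the midpoint (8+20)/2 = 14; hospitals left of it (closer to Red at 8) go to Red, those right go to Blue.
  Zeta at 2 (w=7) → Red
  Alpha at 6 (w=350) → Red
  Beta at 7 (w=300) → Red
  Gamma at 10 (w=40) → Red
  Delta at 15 (w=350) → Blue
  Epsilon at 18 (w=100) → Blue
Red captures 697; Blue captures 450.

697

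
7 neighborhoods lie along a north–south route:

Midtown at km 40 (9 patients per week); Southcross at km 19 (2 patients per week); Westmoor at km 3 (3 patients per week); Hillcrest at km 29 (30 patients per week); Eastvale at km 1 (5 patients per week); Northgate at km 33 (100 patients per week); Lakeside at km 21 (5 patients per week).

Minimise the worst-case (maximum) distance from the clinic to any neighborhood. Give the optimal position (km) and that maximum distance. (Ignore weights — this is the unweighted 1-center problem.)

The 1-center on a line is the midpoint of the two extreme points: leftmost at 1, rightmost at 40.
Optimal location = (1 + 40)/2 = 20.5; maximum distance = (40 − 1)/2 = 19.5.

location 20.5, max distance 19.5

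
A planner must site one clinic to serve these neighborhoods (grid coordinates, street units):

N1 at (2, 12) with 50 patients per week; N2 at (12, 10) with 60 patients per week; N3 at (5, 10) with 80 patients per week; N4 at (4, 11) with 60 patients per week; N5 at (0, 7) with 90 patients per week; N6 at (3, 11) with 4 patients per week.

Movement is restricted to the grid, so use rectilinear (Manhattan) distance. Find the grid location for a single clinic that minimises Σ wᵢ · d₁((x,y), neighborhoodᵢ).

Manhattan distance separates: Σwᵢ(|x−xᵢ|+|y−yᵢ|) = Σwᵢ|x−xᵢ| + Σwᵢ|y−yᵢ|, so x and y are optimised independently as 1-D weighted medians.
Total weight W = 344; half = 172.
x-coordinate, sorted with cumulative weight:
  x=0 (N5, w=90) cum 90
  x=2 (N1, w=50) cum 140
  x=3 (N6, w=4) cum 144
  x=4 (N4, w=60) cum 204  ← median
  x=5 (N3, w=80) cum 284
  x=12 (N2, w=60) cum 344
⇒ x* = 4
y-coordinate, sorted with cumulative weight:
  y=7 (N5, w=90) cum 90
  y=10 (N2, w=60) cum 150
  y=10 (N3, w=80) cum 230  ← median
  y=11 (N4, w=60) cum 290
  y=11 (N6, w=4) cum 294
  y=12 (N1, w=50) cum 344
⇒ y* = 10

(4, 10)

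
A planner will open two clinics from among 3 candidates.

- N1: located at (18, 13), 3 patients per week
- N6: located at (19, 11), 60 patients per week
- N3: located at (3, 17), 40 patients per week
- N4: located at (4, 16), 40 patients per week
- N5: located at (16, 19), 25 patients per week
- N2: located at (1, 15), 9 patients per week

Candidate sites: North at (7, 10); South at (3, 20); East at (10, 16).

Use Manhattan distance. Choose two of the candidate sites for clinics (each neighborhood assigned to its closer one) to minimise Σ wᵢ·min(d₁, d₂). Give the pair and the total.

{South, East}, total 1481

Evaluate every pair (each demand assigned to the nearer of the two):
  {South, East}: total = 1481
  {North, South}: total = 1555
  {North, East}: total = 1688
Best pair: {South, East} with total 1481.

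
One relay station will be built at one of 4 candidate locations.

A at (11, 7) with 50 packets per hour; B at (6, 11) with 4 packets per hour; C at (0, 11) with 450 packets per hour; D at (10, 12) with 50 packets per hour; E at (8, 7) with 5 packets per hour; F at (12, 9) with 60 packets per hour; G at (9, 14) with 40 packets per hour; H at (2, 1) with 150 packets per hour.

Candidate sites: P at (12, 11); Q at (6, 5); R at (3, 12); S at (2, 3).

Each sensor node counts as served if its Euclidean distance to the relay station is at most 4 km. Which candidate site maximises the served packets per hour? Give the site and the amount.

R, covering 454

Coverage radius r = 4 km; a point is covered iff (Δx)²+(Δy)² ≤ 4² = 16.
  P (12, 11): covers {D, F} → 110
  Q (6, 5): covers {E} → 5
  R (3, 12): covers {B, C} → 454
  S (2, 3): covers {H} → 150
Maximum coverage at R: 454 packets per hour.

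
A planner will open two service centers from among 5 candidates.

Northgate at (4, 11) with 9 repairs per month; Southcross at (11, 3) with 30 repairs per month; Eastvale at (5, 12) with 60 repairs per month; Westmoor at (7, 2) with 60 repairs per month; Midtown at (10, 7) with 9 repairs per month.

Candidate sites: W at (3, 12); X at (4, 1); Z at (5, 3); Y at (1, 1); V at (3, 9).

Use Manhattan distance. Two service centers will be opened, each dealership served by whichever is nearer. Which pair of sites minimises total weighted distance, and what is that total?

Evaluate every pair (each demand assigned to the nearer of the two):
  {W, Z}: total = 579
  {W, X}: total = 756
  {Z, V}: total = 768
  {X, V}: total = 918
  {W, Y}: total = 1026
  {X, Z}: total = 1062
  {Z, Y}: total = 1062
  {Y, V}: total = 1188
  {W, V}: total = 1299
  {X, Y}: total = 1428
Best pair: {W, Z} with total 579.

{W, Z}, total 579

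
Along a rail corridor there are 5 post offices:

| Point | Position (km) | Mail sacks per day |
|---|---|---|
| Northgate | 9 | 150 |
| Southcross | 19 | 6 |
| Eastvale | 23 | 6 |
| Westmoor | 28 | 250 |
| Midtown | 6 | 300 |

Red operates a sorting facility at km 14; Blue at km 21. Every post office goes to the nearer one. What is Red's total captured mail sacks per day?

The indifferent point is the midpoint (14+21)/2 = 17.5; post offices left of it (closer to Red at 14) go to Red, those right go to Blue.
  Midtown at 6 (w=300) → Red
  Northgate at 9 (w=150) → Red
  Southcross at 19 (w=6) → Blue
  Eastvale at 23 (w=6) → Blue
  Westmoor at 28 (w=250) → Blue
Red captures 450; Blue captures 262.

450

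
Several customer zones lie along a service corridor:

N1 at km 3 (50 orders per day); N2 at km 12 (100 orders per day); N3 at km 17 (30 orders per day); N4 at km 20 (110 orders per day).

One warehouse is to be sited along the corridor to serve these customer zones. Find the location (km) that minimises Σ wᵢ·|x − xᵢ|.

For a sum of weighted absolute distances on a line, the optimum is the weighted median (not the mean). Total weight W = 290; half-weight = 145.
Sort by position and accumulate weight:
  km 3 (N1, w=50) → cum 50
  km 12 (N2, w=100) → cum 150  ≥ 145 → median here
  km 17 (N3, w=30) → cum 180
  km 20 (N4, w=110) → cum 290
Optimal location: km 12.

x = 12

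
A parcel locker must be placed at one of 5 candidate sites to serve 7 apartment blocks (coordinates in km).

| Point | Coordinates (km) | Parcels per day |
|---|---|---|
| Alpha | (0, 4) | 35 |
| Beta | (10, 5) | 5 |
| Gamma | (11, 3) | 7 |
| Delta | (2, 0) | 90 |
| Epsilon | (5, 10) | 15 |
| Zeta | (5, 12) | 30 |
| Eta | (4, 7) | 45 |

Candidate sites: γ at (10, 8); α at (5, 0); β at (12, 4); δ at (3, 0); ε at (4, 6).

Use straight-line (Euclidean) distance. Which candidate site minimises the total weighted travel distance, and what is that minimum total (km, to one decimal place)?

ε, total 1098.8 km

Total weighted distance at each candidate:
  γ (10, 8): total = 1992.5
  α (5, 0): total = 1404.6
  β (12, 4): total = 2252.1
  δ (3, 0): total = 1204.0
  ε (4, 6): total = 1098.8
Minimum is at ε with total 1098.8 km.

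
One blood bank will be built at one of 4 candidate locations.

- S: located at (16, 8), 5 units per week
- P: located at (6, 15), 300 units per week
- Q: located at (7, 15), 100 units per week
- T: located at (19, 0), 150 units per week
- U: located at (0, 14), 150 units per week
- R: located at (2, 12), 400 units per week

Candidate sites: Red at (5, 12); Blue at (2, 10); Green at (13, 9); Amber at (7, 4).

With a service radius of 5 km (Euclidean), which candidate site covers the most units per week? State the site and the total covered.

Coverage radius r = 5 km; a point is covered iff (Δx)²+(Δy)² ≤ 5² = 25.
  Red (5, 12): covers {P, Q, R} → 800
  Blue (2, 10): covers {U, R} → 550
  Green (13, 9): covers {S} → 5
  Amber (7, 4): covers {none} → 0
Maximum coverage at Red: 800 units per week.

Red, covering 800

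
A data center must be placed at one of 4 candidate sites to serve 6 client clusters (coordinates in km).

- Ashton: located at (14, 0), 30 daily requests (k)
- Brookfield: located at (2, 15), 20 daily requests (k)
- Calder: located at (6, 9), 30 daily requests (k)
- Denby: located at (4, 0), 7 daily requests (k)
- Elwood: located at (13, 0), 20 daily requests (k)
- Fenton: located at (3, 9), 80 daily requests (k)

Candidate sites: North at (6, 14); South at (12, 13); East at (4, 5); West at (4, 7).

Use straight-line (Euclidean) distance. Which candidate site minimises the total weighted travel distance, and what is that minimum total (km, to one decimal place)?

West, total 1071.9 km

Total weighted distance at each candidate:
  North (6, 14): total = 1594.7
  South (12, 13): total = 1970.4
  East (4, 5): total = 1244.3
  West (4, 7): total = 1071.9
Minimum is at West with total 1071.9 km.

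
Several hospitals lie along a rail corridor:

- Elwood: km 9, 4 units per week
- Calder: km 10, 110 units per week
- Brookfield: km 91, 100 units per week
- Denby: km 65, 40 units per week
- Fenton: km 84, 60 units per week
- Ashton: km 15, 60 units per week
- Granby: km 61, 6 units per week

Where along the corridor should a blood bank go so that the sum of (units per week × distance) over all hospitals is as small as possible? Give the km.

x = 65

For a sum of weighted absolute distances on a line, the optimum is the weighted median (not the mean). Total weight W = 380; half-weight = 190.
Sort by position and accumulate weight:
  km 9 (Elwood, w=4) → cum 4
  km 10 (Calder, w=110) → cum 114
  km 15 (Ashton, w=60) → cum 174
  km 61 (Granby, w=6) → cum 180
  km 65 (Denby, w=40) → cum 220  ≥ 190 → median here
  km 84 (Fenton, w=60) → cum 280
  km 91 (Brookfield, w=100) → cum 380
Optimal location: km 65.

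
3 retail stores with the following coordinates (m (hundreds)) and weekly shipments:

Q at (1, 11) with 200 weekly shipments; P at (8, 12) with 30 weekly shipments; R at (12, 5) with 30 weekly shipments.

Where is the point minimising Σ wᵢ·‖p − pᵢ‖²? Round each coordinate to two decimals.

The minimiser of Σwᵢ‖p−pᵢ‖² is the weighted centroid p* = (Σwᵢpᵢ)/(Σwᵢ).
Σwᵢ = 260.
Σwᵢxᵢ = 200·1 + 30·8 + 30·12 = 800.
Σwᵢyᵢ = 200·11 + 30·12 + 30·5 = 2710.
x* = 800/260 = 3.08, y* = 2710/260 = 10.42.

(3.08, 10.42)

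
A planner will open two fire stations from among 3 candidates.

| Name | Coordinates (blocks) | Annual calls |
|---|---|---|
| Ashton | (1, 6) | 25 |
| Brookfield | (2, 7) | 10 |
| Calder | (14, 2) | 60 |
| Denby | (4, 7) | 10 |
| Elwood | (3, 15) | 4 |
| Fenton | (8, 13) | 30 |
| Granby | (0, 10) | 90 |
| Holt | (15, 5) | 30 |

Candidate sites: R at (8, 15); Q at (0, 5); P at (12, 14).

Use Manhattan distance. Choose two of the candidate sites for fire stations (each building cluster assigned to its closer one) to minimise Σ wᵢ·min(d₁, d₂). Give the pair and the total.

Evaluate every pair (each demand assigned to the nearer of the two):
  {Q, P}: total = 1990
  {R, Q}: total = 2150
  {R, P}: total = 3110
Best pair: {Q, P} with total 1990.

{Q, P}, total 1990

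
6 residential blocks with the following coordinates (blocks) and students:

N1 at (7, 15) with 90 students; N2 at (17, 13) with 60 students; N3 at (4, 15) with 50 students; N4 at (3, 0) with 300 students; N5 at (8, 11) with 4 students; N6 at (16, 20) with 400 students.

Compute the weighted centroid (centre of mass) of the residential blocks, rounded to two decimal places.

(10.16, 12.08)

The minimiser of Σwᵢ‖p−pᵢ‖² is the weighted centroid p* = (Σwᵢpᵢ)/(Σwᵢ).
Σwᵢ = 904.
Σwᵢxᵢ = 90·7 + 60·17 + 50·4 + 300·3 + 4·8 + 400·16 = 9182.
Σwᵢyᵢ = 90·15 + 60·13 + 50·15 + 300·0 + 4·11 + 400·20 = 10924.
x* = 9182/904 = 10.16, y* = 10924/904 = 12.08.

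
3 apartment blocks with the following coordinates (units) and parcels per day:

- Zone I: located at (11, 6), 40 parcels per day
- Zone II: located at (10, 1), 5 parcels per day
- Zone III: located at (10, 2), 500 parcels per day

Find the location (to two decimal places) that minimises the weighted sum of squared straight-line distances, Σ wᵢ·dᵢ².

(10.07, 2.28)

The minimiser of Σwᵢ‖p−pᵢ‖² is the weighted centroid p* = (Σwᵢpᵢ)/(Σwᵢ).
Σwᵢ = 545.
Σwᵢxᵢ = 40·11 + 5·10 + 500·10 = 5490.
Σwᵢyᵢ = 40·6 + 5·1 + 500·2 = 1245.
x* = 5490/545 = 10.07, y* = 1245/545 = 2.28.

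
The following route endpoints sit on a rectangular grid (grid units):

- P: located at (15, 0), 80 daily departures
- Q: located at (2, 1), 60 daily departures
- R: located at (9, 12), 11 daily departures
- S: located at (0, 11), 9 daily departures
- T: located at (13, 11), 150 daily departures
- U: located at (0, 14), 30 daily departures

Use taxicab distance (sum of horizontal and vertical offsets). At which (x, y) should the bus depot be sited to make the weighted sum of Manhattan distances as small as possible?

Manhattan distance separates: Σwᵢ(|x−xᵢ|+|y−yᵢ|) = Σwᵢ|x−xᵢ| + Σwᵢ|y−yᵢ|, so x and y are optimised independently as 1-D weighted medians.
Total weight W = 340; half = 170.
x-coordinate, sorted with cumulative weight:
  x=0 (S, w=9) cum 9
  x=0 (U, w=30) cum 39
  x=2 (Q, w=60) cum 99
  x=9 (R, w=11) cum 110
  x=13 (T, w=150) cum 260  ← median
  x=15 (P, w=80) cum 340
⇒ x* = 13
y-coordinate, sorted with cumulative weight:
  y=0 (P, w=80) cum 80
  y=1 (Q, w=60) cum 140
  y=11 (S, w=9) cum 149
  y=11 (T, w=150) cum 299  ← median
  y=12 (R, w=11) cum 310
  y=14 (U, w=30) cum 340
⇒ y* = 11

(13, 11)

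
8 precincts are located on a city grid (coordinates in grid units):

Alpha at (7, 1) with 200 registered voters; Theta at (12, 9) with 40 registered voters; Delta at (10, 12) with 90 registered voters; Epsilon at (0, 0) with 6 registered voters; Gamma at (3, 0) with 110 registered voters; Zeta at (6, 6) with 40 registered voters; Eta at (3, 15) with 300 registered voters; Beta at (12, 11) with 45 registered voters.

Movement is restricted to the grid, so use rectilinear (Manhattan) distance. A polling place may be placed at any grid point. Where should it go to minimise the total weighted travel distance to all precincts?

(3, 11)

Manhattan distance separates: Σwᵢ(|x−xᵢ|+|y−yᵢ|) = Σwᵢ|x−xᵢ| + Σwᵢ|y−yᵢ|, so x and y are optimised independently as 1-D weighted medians.
Total weight W = 831; half = 415.5.
x-coordinate, sorted with cumulative weight:
  x=0 (Epsilon, w=6) cum 6
  x=3 (Gamma, w=110) cum 116
  x=3 (Eta, w=300) cum 416  ← median
  x=6 (Zeta, w=40) cum 456
  x=7 (Alpha, w=200) cum 656
  x=10 (Delta, w=90) cum 746
  x=12 (Theta, w=40) cum 786
  x=12 (Beta, w=45) cum 831
⇒ x* = 3
y-coordinate, sorted with cumulative weight:
  y=0 (Epsilon, w=6) cum 6
  y=0 (Gamma, w=110) cum 116
  y=1 (Alpha, w=200) cum 316
  y=6 (Zeta, w=40) cum 356
  y=9 (Theta, w=40) cum 396
  y=11 (Beta, w=45) cum 441  ← median
  y=12 (Delta, w=90) cum 531
  y=15 (Eta, w=300) cum 831
⇒ y* = 11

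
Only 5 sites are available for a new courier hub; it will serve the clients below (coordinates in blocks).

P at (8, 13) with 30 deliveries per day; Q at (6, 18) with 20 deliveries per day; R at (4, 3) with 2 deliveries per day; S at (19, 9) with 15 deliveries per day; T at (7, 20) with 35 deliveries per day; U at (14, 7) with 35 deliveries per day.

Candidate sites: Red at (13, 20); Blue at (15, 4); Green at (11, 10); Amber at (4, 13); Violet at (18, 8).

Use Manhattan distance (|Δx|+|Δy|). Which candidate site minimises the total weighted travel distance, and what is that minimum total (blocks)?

Green, total 1303 blocks

Total weighted distance at each candidate:
  Red (13, 20): total = 1547
  Blue (15, 4): total = 2079
  Green (11, 10): total = 1303
  Amber (4, 13): total = 1475
  Violet (18, 8): total = 1938
Minimum is at Green with total 1303 blocks.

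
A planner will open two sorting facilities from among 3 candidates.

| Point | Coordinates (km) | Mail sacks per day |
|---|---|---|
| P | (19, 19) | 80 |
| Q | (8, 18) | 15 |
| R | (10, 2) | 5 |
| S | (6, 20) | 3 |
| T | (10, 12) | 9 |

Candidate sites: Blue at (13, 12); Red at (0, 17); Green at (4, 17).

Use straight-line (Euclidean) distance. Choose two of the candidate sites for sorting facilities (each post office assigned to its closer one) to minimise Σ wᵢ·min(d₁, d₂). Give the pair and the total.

{Blue, Green}, total 889.4

Evaluate every pair (each demand assigned to the nearer of the two):
  {Blue, Green}: total = 889.4
  {Blue, Red}: total = 954.0
  {Red, Green}: total = 1434.4
Best pair: {Blue, Green} with total 889.4.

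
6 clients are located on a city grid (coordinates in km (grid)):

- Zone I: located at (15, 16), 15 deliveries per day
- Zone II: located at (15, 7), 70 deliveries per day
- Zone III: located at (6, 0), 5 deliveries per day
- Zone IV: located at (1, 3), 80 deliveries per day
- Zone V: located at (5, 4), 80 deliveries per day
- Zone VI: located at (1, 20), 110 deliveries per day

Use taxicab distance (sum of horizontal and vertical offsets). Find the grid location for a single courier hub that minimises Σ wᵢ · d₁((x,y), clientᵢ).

(1, 7)

Manhattan distance separates: Σwᵢ(|x−xᵢ|+|y−yᵢ|) = Σwᵢ|x−xᵢ| + Σwᵢ|y−yᵢ|, so x and y are optimised independently as 1-D weighted medians.
Total weight W = 360; half = 180.
x-coordinate, sorted with cumulative weight:
  x=1 (Zone IV, w=80) cum 80
  x=1 (Zone VI, w=110) cum 190  ← median
  x=5 (Zone V, w=80) cum 270
  x=6 (Zone III, w=5) cum 275
  x=15 (Zone I, w=15) cum 290
  x=15 (Zone II, w=70) cum 360
⇒ x* = 1
y-coordinate, sorted with cumulative weight:
  y=0 (Zone III, w=5) cum 5
  y=3 (Zone IV, w=80) cum 85
  y=4 (Zone V, w=80) cum 165
  y=7 (Zone II, w=70) cum 235  ← median
  y=16 (Zone I, w=15) cum 250
  y=20 (Zone VI, w=110) cum 360
⇒ y* = 7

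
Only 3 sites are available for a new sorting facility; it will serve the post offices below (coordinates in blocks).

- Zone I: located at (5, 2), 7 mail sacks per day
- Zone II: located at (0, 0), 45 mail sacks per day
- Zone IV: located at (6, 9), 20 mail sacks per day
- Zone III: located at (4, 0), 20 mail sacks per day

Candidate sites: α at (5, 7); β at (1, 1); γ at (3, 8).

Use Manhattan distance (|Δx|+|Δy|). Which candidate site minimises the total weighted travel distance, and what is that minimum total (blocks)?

β, total 465 blocks

Total weighted distance at each candidate:
  α (5, 7): total = 795
  β (1, 1): total = 465
  γ (3, 8): total = 811
Minimum is at β with total 465 blocks.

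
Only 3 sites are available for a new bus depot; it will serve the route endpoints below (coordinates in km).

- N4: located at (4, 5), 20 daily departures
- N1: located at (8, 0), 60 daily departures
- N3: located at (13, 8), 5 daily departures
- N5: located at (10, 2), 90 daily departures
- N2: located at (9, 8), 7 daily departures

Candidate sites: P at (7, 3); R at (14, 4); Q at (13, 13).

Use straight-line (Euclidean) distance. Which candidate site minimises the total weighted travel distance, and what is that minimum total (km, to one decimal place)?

Total weighted distance at each candidate:
  P (7, 3): total = 623.2
  R (14, 4): total = 1101.6
  Q (13, 13): total = 2172.5
Minimum is at P with total 623.2 km.

P, total 623.2 km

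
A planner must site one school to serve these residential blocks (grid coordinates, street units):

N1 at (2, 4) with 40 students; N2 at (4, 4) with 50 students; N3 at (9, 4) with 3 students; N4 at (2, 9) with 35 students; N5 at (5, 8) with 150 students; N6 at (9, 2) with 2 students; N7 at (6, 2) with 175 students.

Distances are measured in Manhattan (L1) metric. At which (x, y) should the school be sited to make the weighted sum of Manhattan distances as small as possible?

Manhattan distance separates: Σwᵢ(|x−xᵢ|+|y−yᵢ|) = Σwᵢ|x−xᵢ| + Σwᵢ|y−yᵢ|, so x and y are optimised independently as 1-D weighted medians.
Total weight W = 455; half = 227.5.
x-coordinate, sorted with cumulative weight:
  x=2 (N1, w=40) cum 40
  x=2 (N4, w=35) cum 75
  x=4 (N2, w=50) cum 125
  x=5 (N5, w=150) cum 275  ← median
  x=6 (N7, w=175) cum 450
  x=9 (N3, w=3) cum 453
  x=9 (N6, w=2) cum 455
⇒ x* = 5
y-coordinate, sorted with cumulative weight:
  y=2 (N6, w=2) cum 2
  y=2 (N7, w=175) cum 177
  y=4 (N1, w=40) cum 217
  y=4 (N2, w=50) cum 267  ← median
  y=4 (N3, w=3) cum 270
  y=8 (N5, w=150) cum 420
  y=9 (N4, w=35) cum 455
⇒ y* = 4

(5, 4)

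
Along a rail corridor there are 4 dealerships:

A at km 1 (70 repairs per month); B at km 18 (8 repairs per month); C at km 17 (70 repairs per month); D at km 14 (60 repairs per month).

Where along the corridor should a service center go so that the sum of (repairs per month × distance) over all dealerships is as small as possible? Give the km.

For a sum of weighted absolute distances on a line, the optimum is the weighted median (not the mean). Total weight W = 208; half-weight = 104.
Sort by position and accumulate weight:
  km 1 (A, w=70) → cum 70
  km 14 (D, w=60) → cum 130  ≥ 104 → median here
  km 17 (C, w=70) → cum 200
  km 18 (B, w=8) → cum 208
Optimal location: km 14.

x = 14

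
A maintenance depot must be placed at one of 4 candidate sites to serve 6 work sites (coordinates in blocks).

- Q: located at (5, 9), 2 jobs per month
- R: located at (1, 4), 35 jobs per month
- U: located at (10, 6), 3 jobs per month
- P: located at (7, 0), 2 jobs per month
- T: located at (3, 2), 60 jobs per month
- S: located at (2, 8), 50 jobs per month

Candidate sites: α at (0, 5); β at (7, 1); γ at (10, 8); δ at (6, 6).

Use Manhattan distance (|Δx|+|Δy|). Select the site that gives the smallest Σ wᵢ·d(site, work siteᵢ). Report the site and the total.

Total weighted distance at each candidate:
  α (0, 5): total = 755
  β (7, 1): total = 1261
  γ (10, 8): total = 1675
  δ (6, 6): total = 999
Minimum is at α with total 755 blocks.

α, total 755 blocks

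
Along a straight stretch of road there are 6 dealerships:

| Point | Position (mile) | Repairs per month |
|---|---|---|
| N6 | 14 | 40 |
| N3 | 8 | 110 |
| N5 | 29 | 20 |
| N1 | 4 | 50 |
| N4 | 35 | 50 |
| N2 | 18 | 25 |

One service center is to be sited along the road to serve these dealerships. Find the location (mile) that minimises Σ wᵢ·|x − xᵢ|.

For a sum of weighted absolute distances on a line, the optimum is the weighted median (not the mean). Total weight W = 295; half-weight = 147.5.
Sort by position and accumulate weight:
  mile 4 (N1, w=50) → cum 50
  mile 8 (N3, w=110) → cum 160  ≥ 147.5 → median here
  mile 14 (N6, w=40) → cum 200
  mile 18 (N2, w=25) → cum 225
  mile 29 (N5, w=20) → cum 245
  mile 35 (N4, w=50) → cum 295
Optimal location: mile 8.

x = 8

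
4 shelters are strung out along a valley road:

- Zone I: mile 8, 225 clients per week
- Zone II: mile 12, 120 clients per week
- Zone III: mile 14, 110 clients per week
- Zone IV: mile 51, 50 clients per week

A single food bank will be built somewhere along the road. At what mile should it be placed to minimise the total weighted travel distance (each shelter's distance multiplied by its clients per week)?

x = 12

For a sum of weighted absolute distances on a line, the optimum is the weighted median (not the mean). Total weight W = 505; half-weight = 252.5.
Sort by position and accumulate weight:
  mile 8 (Zone I, w=225) → cum 225
  mile 12 (Zone II, w=120) → cum 345  ≥ 252.5 → median here
  mile 14 (Zone III, w=110) → cum 455
  mile 51 (Zone IV, w=50) → cum 505
Optimal location: mile 12.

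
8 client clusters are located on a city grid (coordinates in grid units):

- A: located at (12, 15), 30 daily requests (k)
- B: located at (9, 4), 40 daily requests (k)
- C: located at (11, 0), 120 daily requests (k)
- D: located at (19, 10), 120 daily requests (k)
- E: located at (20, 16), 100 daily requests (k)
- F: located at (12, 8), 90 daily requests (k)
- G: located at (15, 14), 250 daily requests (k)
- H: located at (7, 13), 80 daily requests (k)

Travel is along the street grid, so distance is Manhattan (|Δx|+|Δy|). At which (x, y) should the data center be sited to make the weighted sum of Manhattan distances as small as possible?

Manhattan distance separates: Σwᵢ(|x−xᵢ|+|y−yᵢ|) = Σwᵢ|x−xᵢ| + Σwᵢ|y−yᵢ|, so x and y are optimised independently as 1-D weighted medians.
Total weight W = 830; half = 415.
x-coordinate, sorted with cumulative weight:
  x=7 (H, w=80) cum 80
  x=9 (B, w=40) cum 120
  x=11 (C, w=120) cum 240
  x=12 (A, w=30) cum 270
  x=12 (F, w=90) cum 360
  x=15 (G, w=250) cum 610  ← median
  x=19 (D, w=120) cum 730
  x=20 (E, w=100) cum 830
⇒ x* = 15
y-coordinate, sorted with cumulative weight:
  y=0 (C, w=120) cum 120
  y=4 (B, w=40) cum 160
  y=8 (F, w=90) cum 250
  y=10 (D, w=120) cum 370
  y=13 (H, w=80) cum 450  ← median
  y=14 (G, w=250) cum 700
  y=15 (A, w=30) cum 730
  y=16 (E, w=100) cum 830
⇒ y* = 13

(15, 13)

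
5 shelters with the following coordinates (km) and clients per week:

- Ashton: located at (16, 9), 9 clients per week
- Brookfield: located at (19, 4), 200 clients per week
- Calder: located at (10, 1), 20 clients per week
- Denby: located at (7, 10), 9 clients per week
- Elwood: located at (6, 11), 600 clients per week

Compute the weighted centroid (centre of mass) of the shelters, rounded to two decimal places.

The minimiser of Σwᵢ‖p−pᵢ‖² is the weighted centroid p* = (Σwᵢpᵢ)/(Σwᵢ).
Σwᵢ = 838.
Σwᵢxᵢ = 9·16 + 200·19 + 20·10 + 9·7 + 600·6 = 7807.
Σwᵢyᵢ = 9·9 + 200·4 + 20·1 + 9·10 + 600·11 = 7591.
x* = 7807/838 = 9.32, y* = 7591/838 = 9.06.

(9.32, 9.06)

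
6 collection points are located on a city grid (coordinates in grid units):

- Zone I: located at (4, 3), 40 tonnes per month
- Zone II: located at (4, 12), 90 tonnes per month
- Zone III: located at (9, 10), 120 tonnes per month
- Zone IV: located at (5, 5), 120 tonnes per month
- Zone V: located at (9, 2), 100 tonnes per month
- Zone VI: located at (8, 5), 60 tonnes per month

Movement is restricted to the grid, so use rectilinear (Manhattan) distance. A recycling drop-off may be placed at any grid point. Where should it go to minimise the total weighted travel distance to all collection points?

Manhattan distance separates: Σwᵢ(|x−xᵢ|+|y−yᵢ|) = Σwᵢ|x−xᵢ| + Σwᵢ|y−yᵢ|, so x and y are optimised independently as 1-D weighted medians.
Total weight W = 530; half = 265.
x-coordinate, sorted with cumulative weight:
  x=4 (Zone I, w=40) cum 40
  x=4 (Zone II, w=90) cum 130
  x=5 (Zone IV, w=120) cum 250
  x=8 (Zone VI, w=60) cum 310  ← median
  x=9 (Zone III, w=120) cum 430
  x=9 (Zone V, w=100) cum 530
⇒ x* = 8
y-coordinate, sorted with cumulative weight:
  y=2 (Zone V, w=100) cum 100
  y=3 (Zone I, w=40) cum 140
  y=5 (Zone IV, w=120) cum 260
  y=5 (Zone VI, w=60) cum 320  ← median
  y=10 (Zone III, w=120) cum 440
  y=12 (Zone II, w=90) cum 530
⇒ y* = 5

(8, 5)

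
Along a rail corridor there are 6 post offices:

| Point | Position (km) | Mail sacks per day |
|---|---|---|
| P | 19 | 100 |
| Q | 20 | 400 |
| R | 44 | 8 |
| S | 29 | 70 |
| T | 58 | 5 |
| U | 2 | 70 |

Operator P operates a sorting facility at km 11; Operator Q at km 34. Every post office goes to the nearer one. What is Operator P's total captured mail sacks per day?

The indifferent point is the midpoint (11+34)/2 = 22.5; post offices left of it (closer to Operator P at 11) go to Operator P, those right go to Operator Q.
  U at 2 (w=70) → Operator P
  P at 19 (w=100) → Operator P
  Q at 20 (w=400) → Operator P
  S at 29 (w=70) → Operator Q
  R at 44 (w=8) → Operator Q
  T at 58 (w=5) → Operator Q
Operator P captures 570; Operator Q captures 83.

570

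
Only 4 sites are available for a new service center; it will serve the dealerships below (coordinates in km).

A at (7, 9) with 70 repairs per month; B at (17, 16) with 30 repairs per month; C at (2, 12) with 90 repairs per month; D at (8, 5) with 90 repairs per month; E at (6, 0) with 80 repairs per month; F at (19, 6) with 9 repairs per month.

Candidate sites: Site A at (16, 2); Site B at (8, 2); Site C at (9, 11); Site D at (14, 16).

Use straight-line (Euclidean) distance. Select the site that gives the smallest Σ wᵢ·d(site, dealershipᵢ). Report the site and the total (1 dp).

Site B, total 2645.5 km

Total weighted distance at each candidate:
  Site A (16, 2): total = 4397.4
  Site B (8, 2): total = 2645.5
  Site C (9, 11): total = 2677.6
  Site D (14, 16): total = 4580.8
Minimum is at Site B with total 2645.5 km.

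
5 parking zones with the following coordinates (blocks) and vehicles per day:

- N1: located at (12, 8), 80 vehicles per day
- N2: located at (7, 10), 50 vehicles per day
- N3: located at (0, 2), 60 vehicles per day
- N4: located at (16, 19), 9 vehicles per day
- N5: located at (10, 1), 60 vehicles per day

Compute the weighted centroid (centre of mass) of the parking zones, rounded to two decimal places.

The minimiser of Σwᵢ‖p−pᵢ‖² is the weighted centroid p* = (Σwᵢpᵢ)/(Σwᵢ).
Σwᵢ = 259.
Σwᵢxᵢ = 80·12 + 50·7 + 60·0 + 9·16 + 60·10 = 2054.
Σwᵢyᵢ = 80·8 + 50·10 + 60·2 + 9·19 + 60·1 = 1491.
x* = 2054/259 = 7.93, y* = 1491/259 = 5.76.

(7.93, 5.76)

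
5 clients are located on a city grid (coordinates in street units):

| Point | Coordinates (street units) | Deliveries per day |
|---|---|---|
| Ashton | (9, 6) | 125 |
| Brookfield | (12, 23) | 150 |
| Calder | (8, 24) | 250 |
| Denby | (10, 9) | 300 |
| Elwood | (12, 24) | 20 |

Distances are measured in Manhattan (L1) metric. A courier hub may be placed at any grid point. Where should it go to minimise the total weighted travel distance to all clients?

Manhattan distance separates: Σwᵢ(|x−xᵢ|+|y−yᵢ|) = Σwᵢ|x−xᵢ| + Σwᵢ|y−yᵢ|, so x and y are optimised independently as 1-D weighted medians.
Total weight W = 845; half = 422.5.
x-coordinate, sorted with cumulative weight:
  x=8 (Calder, w=250) cum 250
  x=9 (Ashton, w=125) cum 375
  x=10 (Denby, w=300) cum 675  ← median
  x=12 (Brookfield, w=150) cum 825
  x=12 (Elwood, w=20) cum 845
⇒ x* = 10
y-coordinate, sorted with cumulative weight:
  y=6 (Ashton, w=125) cum 125
  y=9 (Denby, w=300) cum 425  ← median
  y=23 (Brookfield, w=150) cum 575
  y=24 (Calder, w=250) cum 825
  y=24 (Elwood, w=20) cum 845
⇒ y* = 9

(10, 9)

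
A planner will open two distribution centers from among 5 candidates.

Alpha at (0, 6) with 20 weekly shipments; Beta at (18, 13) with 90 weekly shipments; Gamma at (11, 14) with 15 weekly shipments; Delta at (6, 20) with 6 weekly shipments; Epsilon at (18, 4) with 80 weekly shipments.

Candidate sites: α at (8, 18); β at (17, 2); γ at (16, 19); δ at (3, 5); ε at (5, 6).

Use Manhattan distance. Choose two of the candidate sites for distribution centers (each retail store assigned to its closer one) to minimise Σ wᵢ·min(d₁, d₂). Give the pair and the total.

{β, γ}, total 1596

Evaluate every pair (each demand assigned to the nearer of the two):
  {β, γ}: total = 1596
  {β, ε}: total = 1720
  {β, δ}: total = 1763
  {α, β}: total = 1849
  {γ, ε}: total = 2236
  {γ, δ}: total = 2296
  {α, γ}: total = 2609
  {α, ε}: total = 2779
  {α, δ}: total = 2839
  {δ, ε}: total = 3380
Best pair: {β, γ} with total 1596.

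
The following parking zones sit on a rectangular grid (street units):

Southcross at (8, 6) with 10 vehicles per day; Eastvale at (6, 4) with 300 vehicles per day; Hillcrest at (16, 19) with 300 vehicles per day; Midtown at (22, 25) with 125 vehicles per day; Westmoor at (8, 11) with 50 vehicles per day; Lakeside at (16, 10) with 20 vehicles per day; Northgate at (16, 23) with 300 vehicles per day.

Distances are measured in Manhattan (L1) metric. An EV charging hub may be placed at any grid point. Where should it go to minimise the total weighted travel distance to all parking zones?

Manhattan distance separates: Σwᵢ(|x−xᵢ|+|y−yᵢ|) = Σwᵢ|x−xᵢ| + Σwᵢ|y−yᵢ|, so x and y are optimised independently as 1-D weighted medians.
Total weight W = 1105; half = 552.5.
x-coordinate, sorted with cumulative weight:
  x=6 (Eastvale, w=300) cum 300
  x=8 (Southcross, w=10) cum 310
  x=8 (Westmoor, w=50) cum 360
  x=16 (Hillcrest, w=300) cum 660  ← median
  x=16 (Lakeside, w=20) cum 680
  x=16 (Northgate, w=300) cum 980
  x=22 (Midtown, w=125) cum 1105
⇒ x* = 16
y-coordinate, sorted with cumulative weight:
  y=4 (Eastvale, w=300) cum 300
  y=6 (Southcross, w=10) cum 310
  y=10 (Lakeside, w=20) cum 330
  y=11 (Westmoor, w=50) cum 380
  y=19 (Hillcrest, w=300) cum 680  ← median
  y=23 (Northgate, w=300) cum 980
  y=25 (Midtown, w=125) cum 1105
⇒ y* = 19

(16, 19)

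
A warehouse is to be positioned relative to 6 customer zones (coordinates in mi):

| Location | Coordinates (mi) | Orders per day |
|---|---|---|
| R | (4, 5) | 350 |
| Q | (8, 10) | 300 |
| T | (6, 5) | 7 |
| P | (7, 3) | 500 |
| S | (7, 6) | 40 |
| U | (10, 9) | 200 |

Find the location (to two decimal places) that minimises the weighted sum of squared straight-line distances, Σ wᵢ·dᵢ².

(6.89, 5.96)

The minimiser of Σwᵢ‖p−pᵢ‖² is the weighted centroid p* = (Σwᵢpᵢ)/(Σwᵢ).
Σwᵢ = 1397.
Σwᵢxᵢ = 350·4 + 300·8 + 7·6 + 500·7 + 40·7 + 200·10 = 9622.
Σwᵢyᵢ = 350·5 + 300·10 + 7·5 + 500·3 + 40·6 + 200·9 = 8325.
x* = 9622/1397 = 6.89, y* = 8325/1397 = 5.96.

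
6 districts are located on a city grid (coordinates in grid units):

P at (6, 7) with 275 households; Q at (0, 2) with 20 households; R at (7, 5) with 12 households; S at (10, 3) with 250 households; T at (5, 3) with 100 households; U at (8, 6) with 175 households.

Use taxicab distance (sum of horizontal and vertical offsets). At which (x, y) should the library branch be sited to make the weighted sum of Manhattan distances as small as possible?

Manhattan distance separates: Σwᵢ(|x−xᵢ|+|y−yᵢ|) = Σwᵢ|x−xᵢ| + Σwᵢ|y−yᵢ|, so x and y are optimised independently as 1-D weighted medians.
Total weight W = 832; half = 416.
x-coordinate, sorted with cumulative weight:
  x=0 (Q, w=20) cum 20
  x=5 (T, w=100) cum 120
  x=6 (P, w=275) cum 395
  x=7 (R, w=12) cum 407
  x=8 (U, w=175) cum 582  ← median
  x=10 (S, w=250) cum 832
⇒ x* = 8
y-coordinate, sorted with cumulative weight:
  y=2 (Q, w=20) cum 20
  y=3 (S, w=250) cum 270
  y=3 (T, w=100) cum 370
  y=5 (R, w=12) cum 382
  y=6 (U, w=175) cum 557  ← median
  y=7 (P, w=275) cum 832
⇒ y* = 6

(8, 6)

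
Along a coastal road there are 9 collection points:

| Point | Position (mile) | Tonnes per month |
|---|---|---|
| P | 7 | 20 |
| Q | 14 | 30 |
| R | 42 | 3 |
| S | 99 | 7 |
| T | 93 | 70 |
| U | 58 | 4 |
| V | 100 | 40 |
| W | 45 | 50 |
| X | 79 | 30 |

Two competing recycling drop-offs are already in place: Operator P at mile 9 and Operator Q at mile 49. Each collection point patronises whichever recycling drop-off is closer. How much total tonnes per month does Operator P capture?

50

The indifferent point is the midpoint (9+49)/2 = 29; collection points left of it (closer to Operator P at 9) go to Operator P, those right go to Operator Q.
  P at 7 (w=20) → Operator P
  Q at 14 (w=30) → Operator P
  R at 42 (w=3) → Operator Q
  W at 45 (w=50) → Operator Q
  U at 58 (w=4) → Operator Q
  X at 79 (w=30) → Operator Q
  T at 93 (w=70) → Operator Q
  S at 99 (w=7) → Operator Q
  V at 100 (w=40) → Operator Q
Operator P captures 50; Operator Q captures 204.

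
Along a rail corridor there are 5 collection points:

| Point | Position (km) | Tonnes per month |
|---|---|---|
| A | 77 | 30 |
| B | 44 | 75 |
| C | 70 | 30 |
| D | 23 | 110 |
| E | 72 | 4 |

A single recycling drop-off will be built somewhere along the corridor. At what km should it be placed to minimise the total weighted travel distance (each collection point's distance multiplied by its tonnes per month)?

x = 44

For a sum of weighted absolute distances on a line, the optimum is the weighted median (not the mean). Total weight W = 249; half-weight = 124.5.
Sort by position and accumulate weight:
  km 23 (D, w=110) → cum 110
  km 44 (B, w=75) → cum 185  ≥ 124.5 → median here
  km 70 (C, w=30) → cum 215
  km 72 (E, w=4) → cum 219
  km 77 (A, w=30) → cum 249
Optimal location: km 44.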